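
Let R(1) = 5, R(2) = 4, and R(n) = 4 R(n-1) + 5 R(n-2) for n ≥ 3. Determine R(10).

R(3) = 4·4 + 5·5 = 41
R(4) = 4·41 + 5·4 = 184
R(5) = 4·184 + 5·41 = 941
R(6) = 4·941 + 5·184 = 4684
R(7) = 4·4684 + 5·941 = 23441
R(8) = 4·23441 + 5·4684 = 117184
R(9) = 4·117184 + 5·23441 = 585941
R(10) = 4·585941 + 5·117184 = 2929684

2929684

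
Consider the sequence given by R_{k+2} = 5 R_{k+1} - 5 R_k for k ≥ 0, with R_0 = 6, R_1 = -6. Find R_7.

-51750

R_2 = 5(-6) - 5(6) = -60
R_3 = 5(-60) - 5(-6) = -270
R_4 = 5(-270) - 5(-60) = -1050
R_5 = 5(-1050) - 5(-270) = -3900
R_6 = 5(-3900) - 5(-1050) = -14250
R_7 = 5(-14250) - 5(-3900) = -51750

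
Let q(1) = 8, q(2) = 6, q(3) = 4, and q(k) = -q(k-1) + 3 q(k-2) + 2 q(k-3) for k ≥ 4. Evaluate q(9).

q(4) = -4 + 3·6 + 2·8 = 30
q(5) = -30 + 3·4 + 2·6 = -6
q(6) = -(-6) + 3·30 + 2·4 = 104
q(7) = -104 + 3·(-6) + 2·30 = -62
q(8) = -(-62) + 3·104 + 2·(-6) = 362
q(9) = -362 + 3·(-62) + 2·104 = -340

-340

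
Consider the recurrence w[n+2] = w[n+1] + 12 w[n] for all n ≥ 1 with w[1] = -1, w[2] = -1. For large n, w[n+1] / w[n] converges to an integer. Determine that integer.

4

The characteristic equation is r^2 - r - 12 = 0, which factors as (r - 4)(r + 3) = 0.
So the roots are 4 and -3. Since |4| > |-3| and the coefficient of 4^n is non-zero, the ratio tends to 4.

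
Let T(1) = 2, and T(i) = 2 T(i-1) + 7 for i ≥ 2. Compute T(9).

T(2) = 2*2 + 7 = 11
T(3) = 2*11 + 7 = 29
T(4) = 2*29 + 7 = 65
T(5) = 2*65 + 7 = 137
T(6) = 2*137 + 7 = 281
T(7) = 2*281 + 7 = 569
T(8) = 2*569 + 7 = 1145
T(9) = 2*1145 + 7 = 2297

2297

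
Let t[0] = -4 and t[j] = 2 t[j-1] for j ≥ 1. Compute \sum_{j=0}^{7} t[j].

t[1] = 2·(-4) = -8
t[2] = 2·(-8) = -16
t[3] = 2·(-16) = -32
t[4] = 2·(-32) = -64
t[5] = 2·(-64) = -128
t[6] = 2·(-128) = -256
t[7] = 2·(-256) = -512
Sum = (-4) + (-8) + (-16) + (-32) + (-64) + (-128) + (-256) + (-512) = -1020

-1020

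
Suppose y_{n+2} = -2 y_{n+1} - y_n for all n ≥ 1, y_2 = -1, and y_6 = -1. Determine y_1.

1

Let y_1 = z.
y_3 = 2 - z
y_4 = -3 + 2z
y_5 = 4 - 3z
y_6 = -5 + 4z
So -5 + 4z = -1, giving z = 1.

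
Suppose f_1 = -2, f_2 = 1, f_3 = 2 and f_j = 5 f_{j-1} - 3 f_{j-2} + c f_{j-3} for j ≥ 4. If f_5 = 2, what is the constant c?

3

f_4 = 7 - 2c
f_5 = 29 - 9c
So 29 - 9c = 2, giving c = 3.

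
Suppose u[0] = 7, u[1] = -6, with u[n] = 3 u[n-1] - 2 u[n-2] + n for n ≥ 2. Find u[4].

u[2] = 3*(-6) - 2*7 + 2 = -30
u[3] = 3*(-30) - 2*(-6) + 3 = -75
u[4] = 3*(-75) - 2*(-30) + 4 = -161

-161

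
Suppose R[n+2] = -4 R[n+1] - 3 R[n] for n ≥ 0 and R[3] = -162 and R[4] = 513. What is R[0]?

Rearranging, R[n-2] = (R[n] + 4 R[n-1]) / -3.
R[2] = (513 + 4*(-162)) / -3 = -135/-3 = 45
R[1] = (-162 + 4*45) / -3 = 18/-3 = -6
R[0] = (45 + 4*(-6)) / -3 = 21/-3 = -7

-7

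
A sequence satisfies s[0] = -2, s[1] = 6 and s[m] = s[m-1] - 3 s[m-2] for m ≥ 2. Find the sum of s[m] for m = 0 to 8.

88

s[2] = 6 - 3*(-2) = 12
s[3] = 12 - 3*6 = -6
s[4] = (-6) - 3*12 = -42
s[5] = (-42) - 3*(-6) = -24
s[6] = (-24) - 3*(-42) = 102
s[7] = 102 - 3*(-24) = 174
s[8] = 174 - 3*102 = -132
Sum = (-2) + 6 + 12 + (-6) + (-42) + (-24) + 102 + 174 + (-132) = 88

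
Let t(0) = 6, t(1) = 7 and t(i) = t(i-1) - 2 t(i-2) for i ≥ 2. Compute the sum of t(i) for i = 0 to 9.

t(2) = 7 - 2*6 = -5
t(3) = (-5) - 2*7 = -19
t(4) = (-19) - 2*(-5) = -9
t(5) = (-9) - 2*(-19) = 29
t(6) = 29 - 2*(-9) = 47
t(7) = 47 - 2*29 = -11
t(8) = (-11) - 2*47 = -105
t(9) = (-105) - 2*(-11) = -83
Sum = 6 + 7 + (-5) + (-19) + (-9) + 29 + 47 + (-11) + (-105) + (-83) = -143

-143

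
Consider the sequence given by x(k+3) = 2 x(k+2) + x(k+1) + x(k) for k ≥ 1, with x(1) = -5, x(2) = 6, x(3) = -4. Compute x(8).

-225

x(4) = 2·(-4) + 6 + (-5) = -7
x(5) = 2·(-7) + (-4) + 6 = -12
x(6) = 2·(-12) + (-7) + (-4) = -35
x(7) = 2·(-35) + (-12) + (-7) = -89
x(8) = 2·(-89) + (-35) + (-12) = -225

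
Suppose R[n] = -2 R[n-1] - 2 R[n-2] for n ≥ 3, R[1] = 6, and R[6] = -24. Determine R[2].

6

Let R[2] = z.
R[3] = -12 - 2z
R[4] = 24 + 2z
R[5] = -24
R[6] = -4z
So -4z = -24, giving z = 6.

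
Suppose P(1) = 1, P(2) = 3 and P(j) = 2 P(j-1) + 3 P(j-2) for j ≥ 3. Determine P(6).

P(3) = 2·3 + 3·1 = 9
P(4) = 2·9 + 3·3 = 27
P(5) = 2·27 + 3·9 = 81
P(6) = 2·81 + 3·27 = 243

243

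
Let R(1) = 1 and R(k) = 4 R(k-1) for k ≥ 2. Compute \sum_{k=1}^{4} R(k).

R(2) = 4·1 = 4
R(3) = 4·4 = 16
R(4) = 4·16 = 64
Sum = 1 + 4 + 16 + 64 = 85

85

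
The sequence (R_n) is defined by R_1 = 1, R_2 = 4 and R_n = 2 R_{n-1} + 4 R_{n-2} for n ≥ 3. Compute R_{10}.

45568

R_3 = 2(4) + 4(1) = 12
R_4 = 2(12) + 4(4) = 40
R_5 = 2(40) + 4(12) = 128
R_6 = 2(128) + 4(40) = 416
R_7 = 2(416) + 4(128) = 1344
R_8 = 2(1344) + 4(416) = 4352
R_9 = 2(4352) + 4(1344) = 14080
R_{10} = 2(14080) + 4(4352) = 45568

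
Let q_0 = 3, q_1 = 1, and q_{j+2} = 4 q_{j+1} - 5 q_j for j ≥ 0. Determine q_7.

q_2 = 4(1) - 5(3) = -11
q_3 = 4(-11) - 5(1) = -49
q_4 = 4(-49) - 5(-11) = -141
q_5 = 4(-141) - 5(-49) = -319
q_6 = 4(-319) - 5(-141) = -571
q_7 = 4(-571) - 5(-319) = -689

-689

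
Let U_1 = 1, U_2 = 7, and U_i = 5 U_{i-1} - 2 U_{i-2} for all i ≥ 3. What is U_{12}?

28315351

U_3 = 5(7) - 2(1) = 33
U_4 = 5(33) - 2(7) = 151
U_5 = 5(151) - 2(33) = 689
U_6 = 5(689) - 2(151) = 3143
U_7 = 5(3143) - 2(689) = 14337
U_8 = 5(14337) - 2(3143) = 65399
U_9 = 5(65399) - 2(14337) = 298321
U_{10} = 5(298321) - 2(65399) = 1360807
U_{11} = 5(1360807) - 2(298321) = 6207393
U_{12} = 5(6207393) - 2(1360807) = 28315351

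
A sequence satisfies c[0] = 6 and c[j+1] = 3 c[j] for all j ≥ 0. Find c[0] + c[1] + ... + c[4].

726

c[1] = 3·6 = 18
c[2] = 3·18 = 54
c[3] = 3·54 = 162
c[4] = 3·162 = 486
Sum = 6 + 18 + 54 + 162 + 486 = 726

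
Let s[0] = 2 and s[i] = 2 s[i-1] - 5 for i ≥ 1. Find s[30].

-3221225467

The fixed point is -5/(1 - 2) = 5, so s[i] - 5 = 2(s[i-1] - 5).
Hence s[i] = -3·2^i + 5.
s[30] = -3·2^{30} + 5 = -3·1073741824 + 5 = -3221225467.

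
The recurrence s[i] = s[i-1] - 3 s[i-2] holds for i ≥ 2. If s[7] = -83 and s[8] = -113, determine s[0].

2

Rearranging, s[i-2] = (s[i] - s[i-1]) / -3.
s[6] = (-113 - (-83)) / -3 = -30/-3 = 10
s[5] = (-83 - 10) / -3 = -93/-3 = 31
s[4] = (10 - 31) / -3 = -21/-3 = 7
s[3] = (31 - 7) / -3 = 24/-3 = -8
s[2] = (7 - (-8)) / -3 = 15/-3 = -5
s[1] = (-8 - (-5)) / -3 = -3/-3 = 1
s[0] = (-5 - 1) / -3 = -6/-3 = 2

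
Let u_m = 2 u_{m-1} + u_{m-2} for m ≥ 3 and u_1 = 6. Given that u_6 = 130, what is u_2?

Let u_2 = w.
u_3 = 6 + 2w
u_4 = 12 + 5w
u_5 = 30 + 12w
u_6 = 72 + 29w
So 72 + 29w = 130, giving w = 2.

2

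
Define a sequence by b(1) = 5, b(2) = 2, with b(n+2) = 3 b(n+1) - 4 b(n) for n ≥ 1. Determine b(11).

b(3) = 3(2) - 4(5) = -14
b(4) = 3(-14) - 4(2) = -50
b(5) = 3(-50) - 4(-14) = -94
b(6) = 3(-94) - 4(-50) = -82
b(7) = 3(-82) - 4(-94) = 130
b(8) = 3(130) - 4(-82) = 718
b(9) = 3(718) - 4(130) = 1634
b(10) = 3(1634) - 4(718) = 2030
b(11) = 3(2030) - 4(1634) = -446

-446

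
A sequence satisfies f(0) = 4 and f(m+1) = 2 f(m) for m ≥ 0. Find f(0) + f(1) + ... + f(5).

252

f(1) = 2·4 = 8
f(2) = 2·8 = 16
f(3) = 2·16 = 32
f(4) = 2·32 = 64
f(5) = 2·64 = 128
Sum = 4 + 8 + 16 + 32 + 64 + 128 = 252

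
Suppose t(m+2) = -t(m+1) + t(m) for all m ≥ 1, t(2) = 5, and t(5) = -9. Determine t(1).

Let t(1) = v.
t(3) = -5 + v
t(4) = 10 - v
t(5) = -15 + 2v
So -15 + 2v = -9, giving v = 3.

3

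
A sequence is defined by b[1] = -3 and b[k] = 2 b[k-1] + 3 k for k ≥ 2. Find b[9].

b[2] = 2(-3) + 6 = 0
b[3] = 2(0) + 9 = 9
b[4] = 2(9) + 12 = 30
b[5] = 2(30) + 15 = 75
b[6] = 2(75) + 18 = 168
b[7] = 2(168) + 21 = 357
b[8] = 2(357) + 24 = 738
b[9] = 2(738) + 27 = 1503

1503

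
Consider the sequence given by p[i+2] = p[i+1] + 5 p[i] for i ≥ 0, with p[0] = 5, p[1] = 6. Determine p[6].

1601

p[2] = 6 + 5·5 = 31
p[3] = 31 + 5·6 = 61
p[4] = 61 + 5·31 = 216
p[5] = 216 + 5·61 = 521
p[6] = 521 + 5·216 = 1601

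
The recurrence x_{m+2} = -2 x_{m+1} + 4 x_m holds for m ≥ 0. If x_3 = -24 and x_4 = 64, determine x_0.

-1

Rearranging, x_{m-2} = (x_m + 2 x_{m-1}) / 4.
x_2 = (64 + 2(-24)) / 4 = 16/4 = 4
x_1 = (-24 + 2(4)) / 4 = -16/4 = -4
x_0 = (4 + 2(-4)) / 4 = -4/4 = -1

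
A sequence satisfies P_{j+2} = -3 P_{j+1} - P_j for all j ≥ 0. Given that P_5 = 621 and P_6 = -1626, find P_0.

6

Rearranging, P_{j-2} = -(P_j + 3 P_{j-1}).
P_4 = -(-1626 + 3(621)) = -237
P_3 = -(621 + 3(-237)) = 90
P_2 = -(-237 + 3(90)) = -33
P_1 = -(90 + 3(-33)) = 9
P_0 = -(-33 + 3(9)) = 6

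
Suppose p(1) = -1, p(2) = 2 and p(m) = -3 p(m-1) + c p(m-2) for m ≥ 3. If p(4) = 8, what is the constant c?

-2

p(3) = -6 - c
p(4) = 18 + 5c
So 18 + 5c = 8, giving c = -2.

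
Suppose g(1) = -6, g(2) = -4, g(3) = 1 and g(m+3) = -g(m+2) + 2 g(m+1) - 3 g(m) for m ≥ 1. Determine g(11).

-589

g(4) = -1 + 2(-4) - 3(-6) = 9
g(5) = -9 + 2(1) - 3(-4) = 5
g(6) = -5 + 2(9) - 3(1) = 10
g(7) = -10 + 2(5) - 3(9) = -27
g(8) = -(-27) + 2(10) - 3(5) = 32
g(9) = -32 + 2(-27) - 3(10) = -116
g(10) = -(-116) + 2(32) - 3(-27) = 261
g(11) = -261 + 2(-116) - 3(32) = -589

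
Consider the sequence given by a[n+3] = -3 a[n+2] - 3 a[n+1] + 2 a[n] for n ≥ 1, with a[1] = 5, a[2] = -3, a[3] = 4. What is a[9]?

a[4] = -3*4 - 3*(-3) + 2*5 = 7
a[5] = -3*7 - 3*4 + 2*(-3) = -39
a[6] = -3*(-39) - 3*7 + 2*4 = 104
a[7] = -3*104 - 3*(-39) + 2*7 = -181
a[8] = -3*(-181) - 3*104 + 2*(-39) = 153
a[9] = -3*153 - 3*(-181) + 2*104 = 292

292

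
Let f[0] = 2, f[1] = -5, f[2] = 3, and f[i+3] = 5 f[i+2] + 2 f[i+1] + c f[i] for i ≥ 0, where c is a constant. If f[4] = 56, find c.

f[3] = 5 + 2c
f[4] = 31 + 5c
So 31 + 5c = 56, giving c = 5.

5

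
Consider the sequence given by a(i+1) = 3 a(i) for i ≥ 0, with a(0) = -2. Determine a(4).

-162

a(1) = 3(-2) = -6
a(2) = 3(-6) = -18
a(3) = 3(-18) = -54
a(4) = 3(-54) = -162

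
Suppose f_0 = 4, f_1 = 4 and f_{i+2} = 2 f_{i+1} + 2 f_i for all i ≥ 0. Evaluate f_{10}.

f_2 = 2(4) + 2(4) = 16
f_3 = 2(16) + 2(4) = 40
f_4 = 2(40) + 2(16) = 112
f_5 = 2(112) + 2(40) = 304
f_6 = 2(304) + 2(112) = 832
f_7 = 2(832) + 2(304) = 2272
f_8 = 2(2272) + 2(832) = 6208
f_9 = 2(6208) + 2(2272) = 16960
f_{10} = 2(16960) + 2(6208) = 46336

46336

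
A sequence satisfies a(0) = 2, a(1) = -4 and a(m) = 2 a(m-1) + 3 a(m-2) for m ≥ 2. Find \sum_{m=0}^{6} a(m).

-544

a(2) = 2(-4) + 3(2) = -2
a(3) = 2(-2) + 3(-4) = -16
a(4) = 2(-16) + 3(-2) = -38
a(5) = 2(-38) + 3(-16) = -124
a(6) = 2(-124) + 3(-38) = -362
Sum = 2 + (-4) + (-2) + (-16) + (-38) + (-124) + (-362) = -544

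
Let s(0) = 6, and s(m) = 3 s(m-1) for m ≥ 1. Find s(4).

486

s(1) = 3(6) = 18
s(2) = 3(18) = 54
s(3) = 3(54) = 162
s(4) = 3(162) = 486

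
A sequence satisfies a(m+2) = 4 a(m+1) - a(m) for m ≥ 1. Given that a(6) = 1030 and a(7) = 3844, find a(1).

4

Rearranging, a(m-2) = -(a(m) - 4 a(m-1)).
a(5) = -(3844 - 4(1030)) = 276
a(4) = -(1030 - 4(276)) = 74
a(3) = -(276 - 4(74)) = 20
a(2) = -(74 - 4(20)) = 6
a(1) = -(20 - 4(6)) = 4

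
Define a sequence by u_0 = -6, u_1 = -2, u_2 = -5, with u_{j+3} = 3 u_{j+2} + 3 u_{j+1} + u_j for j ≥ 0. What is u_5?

u_3 = 3*(-5) + 3*(-2) + (-6) = -27
u_4 = 3*(-27) + 3*(-5) + (-2) = -98
u_5 = 3*(-98) + 3*(-27) + (-5) = -380

-380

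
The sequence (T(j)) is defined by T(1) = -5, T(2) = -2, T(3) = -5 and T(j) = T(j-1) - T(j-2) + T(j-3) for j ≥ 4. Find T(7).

T(4) = (-5) - (-2) + (-5) = -8
T(5) = (-8) - (-5) + (-2) = -5
T(6) = (-5) - (-8) + (-5) = -2
T(7) = (-2) - (-5) + (-8) = -5

-5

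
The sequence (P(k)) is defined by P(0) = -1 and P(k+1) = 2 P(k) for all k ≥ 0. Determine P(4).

P(1) = 2(-1) = -2
P(2) = 2(-2) = -4
P(3) = 2(-4) = -8
P(4) = 2(-8) = -16

-16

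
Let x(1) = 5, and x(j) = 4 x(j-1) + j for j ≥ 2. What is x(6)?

5914

x(2) = 4·5 + 2 = 22
x(3) = 4·22 + 3 = 91
x(4) = 4·91 + 4 = 368
x(5) = 4·368 + 5 = 1477
x(6) = 4·1477 + 6 = 5914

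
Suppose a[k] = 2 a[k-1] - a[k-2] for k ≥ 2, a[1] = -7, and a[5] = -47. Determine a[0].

3

Let a[0] = v.
a[2] = -14 - v
a[3] = -21 - 2v
a[4] = -28 - 3v
a[5] = -35 - 4v
So -35 - 4v = -47, giving v = 3.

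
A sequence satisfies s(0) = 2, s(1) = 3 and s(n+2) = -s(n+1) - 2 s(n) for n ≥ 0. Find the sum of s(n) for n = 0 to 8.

8

s(2) = -3 - 2*2 = -7
s(3) = -(-7) - 2*3 = 1
s(4) = -1 - 2*(-7) = 13
s(5) = -13 - 2*1 = -15
s(6) = -(-15) - 2*13 = -11
s(7) = -(-11) - 2*(-15) = 41
s(8) = -41 - 2*(-11) = -19
Sum = 2 + 3 + (-7) + 1 + 13 + (-15) + (-11) + 41 + (-19) = 8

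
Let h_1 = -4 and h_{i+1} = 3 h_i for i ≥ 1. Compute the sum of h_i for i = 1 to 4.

-160

h_2 = 3*(-4) = -12
h_3 = 3*(-12) = -36
h_4 = 3*(-36) = -108
Sum = (-4) + (-12) + (-36) + (-108) = -160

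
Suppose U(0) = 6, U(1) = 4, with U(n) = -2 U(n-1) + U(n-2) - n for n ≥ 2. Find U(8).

U(2) = -2·4 + 6 - 2 = -4
U(3) = -2·(-4) + 4 - 3 = 9
U(4) = -2·9 + (-4) - 4 = -26
U(5) = -2·(-26) + 9 - 5 = 56
U(6) = -2·56 + (-26) - 6 = -144
U(7) = -2·(-144) + 56 - 7 = 337
U(8) = -2·337 + (-144) - 8 = -826

-826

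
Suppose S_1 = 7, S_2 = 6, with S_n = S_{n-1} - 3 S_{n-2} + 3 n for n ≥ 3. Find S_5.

21

S_3 = 6 - 3*7 + 9 = -6
S_4 = (-6) - 3*6 + 12 = -12
S_5 = (-12) - 3*(-6) + 15 = 21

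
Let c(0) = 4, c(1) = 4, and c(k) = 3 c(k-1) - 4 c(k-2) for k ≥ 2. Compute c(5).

c(2) = 3(4) - 4(4) = -4
c(3) = 3(-4) - 4(4) = -28
c(4) = 3(-28) - 4(-4) = -68
c(5) = 3(-68) - 4(-28) = -92

-92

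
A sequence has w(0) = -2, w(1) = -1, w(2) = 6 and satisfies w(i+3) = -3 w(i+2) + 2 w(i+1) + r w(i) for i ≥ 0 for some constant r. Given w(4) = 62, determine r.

-2

w(3) = -20 - 2r
w(4) = 72 + 5r
So 72 + 5r = 62, giving r = -2.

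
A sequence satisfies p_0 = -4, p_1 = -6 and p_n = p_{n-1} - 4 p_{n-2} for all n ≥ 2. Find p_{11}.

-1054

p_2 = (-6) - 4(-4) = 10
p_3 = 10 - 4(-6) = 34
p_4 = 34 - 4(10) = -6
p_5 = (-6) - 4(34) = -142
p_6 = (-142) - 4(-6) = -118
p_7 = (-118) - 4(-142) = 450
p_8 = 450 - 4(-118) = 922
p_9 = 922 - 4(450) = -878
p_{10} = (-878) - 4(922) = -4566
p_{11} = (-4566) - 4(-878) = -1054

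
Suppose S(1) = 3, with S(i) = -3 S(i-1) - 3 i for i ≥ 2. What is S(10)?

S(2) = -3·3 - 6 = -15
S(3) = -3·(-15) - 9 = 36
S(4) = -3·36 - 12 = -120
S(5) = -3·(-120) - 15 = 345
S(6) = -3·345 - 18 = -1053
S(7) = -3·(-1053) - 21 = 3138
S(8) = -3·3138 - 24 = -9438
S(9) = -3·(-9438) - 27 = 28287
S(10) = -3·28287 - 30 = -84891

-84891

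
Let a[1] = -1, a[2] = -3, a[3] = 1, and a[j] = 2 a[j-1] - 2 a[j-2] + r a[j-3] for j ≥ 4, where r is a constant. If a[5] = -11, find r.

5

a[4] = 8 - r
a[5] = 14 - 5r
So 14 - 5r = -11, giving r = 5.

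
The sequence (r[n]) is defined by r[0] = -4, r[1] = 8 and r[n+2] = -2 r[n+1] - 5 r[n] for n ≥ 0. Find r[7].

r[2] = -2(8) - 5(-4) = 4
r[3] = -2(4) - 5(8) = -48
r[4] = -2(-48) - 5(4) = 76
r[5] = -2(76) - 5(-48) = 88
r[6] = -2(88) - 5(76) = -556
r[7] = -2(-556) - 5(88) = 672

672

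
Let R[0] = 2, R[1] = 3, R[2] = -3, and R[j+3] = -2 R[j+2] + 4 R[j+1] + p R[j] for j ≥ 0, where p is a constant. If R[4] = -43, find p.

R[3] = 18 + 2p
R[4] = -48 - p
So -48 - p = -43, giving p = -5.

-5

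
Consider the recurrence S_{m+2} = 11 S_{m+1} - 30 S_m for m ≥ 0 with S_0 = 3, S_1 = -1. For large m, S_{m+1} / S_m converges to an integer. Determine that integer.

6

The characteristic equation is r^2 - 11r + 30 = 0, which factors as (r - 6)(r - 5) = 0.
So the roots are 6 and 5. Since |6| > |5| and the coefficient of 6^m is non-zero, the ratio tends to 6.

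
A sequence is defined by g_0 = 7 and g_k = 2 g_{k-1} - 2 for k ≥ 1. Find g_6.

322

g_1 = 2(7) - 2 = 12
g_2 = 2(12) - 2 = 22
g_3 = 2(22) - 2 = 42
g_4 = 2(42) - 2 = 82
g_5 = 2(82) - 2 = 162
g_6 = 2(162) - 2 = 322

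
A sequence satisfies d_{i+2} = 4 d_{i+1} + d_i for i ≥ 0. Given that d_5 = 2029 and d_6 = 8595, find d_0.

Rearranging, d_{i-2} = d_i - 4 d_{i-1}.
d_4 = 8595 - 4(2029) = 479
d_3 = 2029 - 4(479) = 113
d_2 = 479 - 4(113) = 27
d_1 = 113 - 4(27) = 5
d_0 = 27 - 4(5) = 7

7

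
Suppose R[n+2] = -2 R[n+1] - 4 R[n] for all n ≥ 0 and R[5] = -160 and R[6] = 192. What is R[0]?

3

Rearranging, R[n-2] = (R[n] + 2 R[n-1]) / -4.
R[4] = (192 + 2(-160)) / -4 = -128/-4 = 32
R[3] = (-160 + 2(32)) / -4 = -96/-4 = 24
R[2] = (32 + 2(24)) / -4 = 80/-4 = -20
R[1] = (24 + 2(-20)) / -4 = -16/-4 = 4
R[0] = (-20 + 2(4)) / -4 = -12/-4 = 3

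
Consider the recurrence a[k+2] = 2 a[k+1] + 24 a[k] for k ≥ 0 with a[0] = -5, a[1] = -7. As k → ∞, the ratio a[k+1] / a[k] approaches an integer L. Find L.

6

The characteristic equation is r^2 - 2r - 24 = 0, which factors as (r - 6)(r + 4) = 0.
So the roots are 6 and -4. Since |6| > |-4| and the coefficient of 6^k is non-zero, the ratio tends to 6.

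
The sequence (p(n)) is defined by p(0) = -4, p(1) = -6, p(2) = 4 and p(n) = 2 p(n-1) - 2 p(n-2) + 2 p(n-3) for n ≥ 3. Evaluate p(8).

32

p(3) = 2·4 - 2·(-6) + 2·(-4) = 12
p(4) = 2·12 - 2·4 + 2·(-6) = 4
p(5) = 2·4 - 2·12 + 2·4 = -8
p(6) = 2·(-8) - 2·4 + 2·12 = 0
p(7) = 2·0 - 2·(-8) + 2·4 = 24
p(8) = 2·24 - 2·0 + 2·(-8) = 32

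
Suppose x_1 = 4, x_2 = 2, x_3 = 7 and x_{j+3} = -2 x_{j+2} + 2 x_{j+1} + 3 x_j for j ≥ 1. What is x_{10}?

-430

x_4 = -2(7) + 2(2) + 3(4) = 2
x_5 = -2(2) + 2(7) + 3(2) = 16
x_6 = -2(16) + 2(2) + 3(7) = -7
x_7 = -2(-7) + 2(16) + 3(2) = 52
x_8 = -2(52) + 2(-7) + 3(16) = -70
x_9 = -2(-70) + 2(52) + 3(-7) = 223
x_{10} = -2(223) + 2(-70) + 3(52) = -430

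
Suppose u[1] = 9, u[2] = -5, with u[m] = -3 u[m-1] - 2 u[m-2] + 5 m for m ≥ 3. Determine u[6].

u[3] = -3·(-5) - 2·9 + 15 = 12
u[4] = -3·12 - 2·(-5) + 20 = -6
u[5] = -3·(-6) - 2·12 + 25 = 19
u[6] = -3·19 - 2·(-6) + 30 = -15

-15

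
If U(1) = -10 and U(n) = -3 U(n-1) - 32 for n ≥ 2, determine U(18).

The fixed point is -32/(1 + 3) = -8, so U(n) + 8 = -3(U(n-1) + 8).
Hence U(n) = -2·(-3)^{n-1} - 8.
U(18) = -2·(-3)^{17} - 8 = -2·-129140163 - 8 = 258280318.

258280318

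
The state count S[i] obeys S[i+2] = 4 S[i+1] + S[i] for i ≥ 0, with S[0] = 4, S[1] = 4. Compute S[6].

S[2] = 4(4) + 4 = 20
S[3] = 4(20) + 4 = 84
S[4] = 4(84) + 20 = 356
S[5] = 4(356) + 84 = 1508
S[6] = 4(1508) + 356 = 6388

6388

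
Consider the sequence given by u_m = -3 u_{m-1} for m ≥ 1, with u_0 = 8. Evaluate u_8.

52488

u_1 = -3(8) = -24
u_2 = -3(-24) = 72
u_3 = -3(72) = -216
u_4 = -3(-216) = 648
u_5 = -3(648) = -1944
u_6 = -3(-1944) = 5832
u_7 = -3(5832) = -17496
u_8 = -3(-17496) = 52488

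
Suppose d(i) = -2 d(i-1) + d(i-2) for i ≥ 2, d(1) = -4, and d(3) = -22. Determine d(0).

Let d(0) = w.
d(2) = 8 + w
d(3) = -20 - 2w
So -20 - 2w = -22, giving w = 1.

1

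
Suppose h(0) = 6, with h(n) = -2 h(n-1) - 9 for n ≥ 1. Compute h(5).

h(1) = -2·6 - 9 = -21
h(2) = -2·(-21) - 9 = 33
h(3) = -2·33 - 9 = -75
h(4) = -2·(-75) - 9 = 141
h(5) = -2·141 - 9 = -291

-291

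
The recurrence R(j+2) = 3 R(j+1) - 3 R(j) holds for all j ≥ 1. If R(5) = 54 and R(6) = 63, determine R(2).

Rearranging, R(j-2) = (R(j) - 3 R(j-1)) / -3.
R(4) = (63 - 3·54) / -3 = -99/-3 = 33
R(3) = (54 - 3·33) / -3 = -45/-3 = 15
R(2) = (33 - 3·15) / -3 = -12/-3 = 4

4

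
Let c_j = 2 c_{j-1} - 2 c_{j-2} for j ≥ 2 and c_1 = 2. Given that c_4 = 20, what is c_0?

-5

Let c_0 = v.
c_2 = 4 - 2v
c_3 = 4 - 4v
c_4 = -4v
So -4v = 20, giving v = -5.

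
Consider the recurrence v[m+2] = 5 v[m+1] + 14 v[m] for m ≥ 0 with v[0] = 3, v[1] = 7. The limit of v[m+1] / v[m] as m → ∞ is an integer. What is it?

The characteristic equation is r^2 - 5r - 14 = 0, which factors as (r - 7)(r + 2) = 0.
So the roots are 7 and -2. Since |7| > |-2| and the coefficient of 7^m is non-zero, the ratio tends to 7.

7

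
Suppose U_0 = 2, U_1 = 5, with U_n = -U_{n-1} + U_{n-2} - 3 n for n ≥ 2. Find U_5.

U_2 = -5 + 2 - 6 = -9
U_3 = -(-9) + 5 - 9 = 5
U_4 = -5 + (-9) - 12 = -26
U_5 = -(-26) + 5 - 15 = 16

16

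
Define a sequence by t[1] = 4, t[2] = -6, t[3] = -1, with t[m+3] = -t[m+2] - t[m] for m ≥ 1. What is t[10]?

t[4] = -(-1) - 4 = -3
t[5] = -(-3) - (-6) = 9
t[6] = -9 - (-1) = -8
t[7] = -(-8) - (-3) = 11
t[8] = -11 - 9 = -20
t[9] = -(-20) - (-8) = 28
t[10] = -28 - 11 = -39

-39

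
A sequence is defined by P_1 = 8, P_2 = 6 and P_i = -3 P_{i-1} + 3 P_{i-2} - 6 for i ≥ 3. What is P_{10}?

32556

P_3 = -3·6 + 3·8 - 6 = 0
P_4 = -3·0 + 3·6 - 6 = 12
P_5 = -3·12 + 3·0 - 6 = -42
P_6 = -3·(-42) + 3·12 - 6 = 156
P_7 = -3·156 + 3·(-42) - 6 = -600
P_8 = -3·(-600) + 3·156 - 6 = 2262
P_9 = -3·2262 + 3·(-600) - 6 = -8592
P_{10} = -3·(-8592) + 3·2262 - 6 = 32556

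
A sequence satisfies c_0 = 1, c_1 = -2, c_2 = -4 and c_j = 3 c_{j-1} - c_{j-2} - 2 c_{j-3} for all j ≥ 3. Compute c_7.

c_3 = 3*(-4) - (-2) - 2*1 = -12
c_4 = 3*(-12) - (-4) - 2*(-2) = -28
c_5 = 3*(-28) - (-12) - 2*(-4) = -64
c_6 = 3*(-64) - (-28) - 2*(-12) = -140
c_7 = 3*(-140) - (-64) - 2*(-28) = -300

-300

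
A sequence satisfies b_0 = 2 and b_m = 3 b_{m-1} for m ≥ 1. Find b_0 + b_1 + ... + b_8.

19682

b_1 = 3*2 = 6
b_2 = 3*6 = 18
b_3 = 3*18 = 54
b_4 = 3*54 = 162
b_5 = 3*162 = 486
b_6 = 3*486 = 1458
b_7 = 3*1458 = 4374
b_8 = 3*4374 = 13122
Sum = 2 + 6 + 18 + 54 + 162 + 486 + 1458 + 4374 + 13122 = 19682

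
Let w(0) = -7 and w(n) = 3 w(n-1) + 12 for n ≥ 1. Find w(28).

-22876792454967

The fixed point is 12/(1 - 3) = -6, so w(n) + 6 = 3(w(n-1) + 6).
Hence w(n) = -1·3^n - 6.
w(28) = -1·3^{28} - 6 = -1·22876792454961 - 6 = -22876792454967.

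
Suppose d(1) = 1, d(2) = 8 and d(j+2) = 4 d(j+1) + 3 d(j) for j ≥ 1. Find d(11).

d(3) = 4·8 + 3·1 = 35
d(4) = 4·35 + 3·8 = 164
d(5) = 4·164 + 3·35 = 761
d(6) = 4·761 + 3·164 = 3536
d(7) = 4·3536 + 3·761 = 16427
d(8) = 4·16427 + 3·3536 = 76316
d(9) = 4·76316 + 3·16427 = 354545
d(10) = 4·354545 + 3·76316 = 1647128
d(11) = 4·1647128 + 3·354545 = 7652147

7652147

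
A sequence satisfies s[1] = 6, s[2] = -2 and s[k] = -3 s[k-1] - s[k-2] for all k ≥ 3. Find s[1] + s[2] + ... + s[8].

s[3] = -3*(-2) - 6 = 0
s[4] = -3*0 - (-2) = 2
s[5] = -3*2 - 0 = -6
s[6] = -3*(-6) - 2 = 16
s[7] = -3*16 - (-6) = -42
s[8] = -3*(-42) - 16 = 110
Sum = 6 + (-2) + 0 + 2 + (-6) + 16 + (-42) + 110 = 84

84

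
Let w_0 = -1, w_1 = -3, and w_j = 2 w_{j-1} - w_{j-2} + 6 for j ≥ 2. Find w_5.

49

w_2 = 2(-3) - (-1) + 6 = 1
w_3 = 2(1) - (-3) + 6 = 11
w_4 = 2(11) - 1 + 6 = 27
w_5 = 2(27) - 11 + 6 = 49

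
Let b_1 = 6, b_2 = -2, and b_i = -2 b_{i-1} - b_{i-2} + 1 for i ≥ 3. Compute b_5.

b_3 = -2*(-2) - 6 + 1 = -1
b_4 = -2*(-1) - (-2) + 1 = 5
b_5 = -2*5 - (-1) + 1 = -8

-8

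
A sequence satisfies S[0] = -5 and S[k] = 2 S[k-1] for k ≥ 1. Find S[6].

S[1] = 2·(-5) = -10
S[2] = 2·(-10) = -20
S[3] = 2·(-20) = -40
S[4] = 2·(-40) = -80
S[5] = 2·(-80) = -160
S[6] = 2·(-160) = -320

-320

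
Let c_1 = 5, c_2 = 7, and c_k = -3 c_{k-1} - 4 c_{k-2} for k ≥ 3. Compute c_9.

2471

c_3 = -3·7 - 4·5 = -41
c_4 = -3·(-41) - 4·7 = 95
c_5 = -3·95 - 4·(-41) = -121
c_6 = -3·(-121) - 4·95 = -17
c_7 = -3·(-17) - 4·(-121) = 535
c_8 = -3·535 - 4·(-17) = -1537
c_9 = -3·(-1537) - 4·535 = 2471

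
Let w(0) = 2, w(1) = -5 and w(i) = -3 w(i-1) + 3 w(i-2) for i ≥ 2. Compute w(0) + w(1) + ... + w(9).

-183948

w(2) = -3·(-5) + 3·2 = 21
w(3) = -3·21 + 3·(-5) = -78
w(4) = -3·(-78) + 3·21 = 297
w(5) = -3·297 + 3·(-78) = -1125
w(6) = -3·(-1125) + 3·297 = 4266
w(7) = -3·4266 + 3·(-1125) = -16173
w(8) = -3·(-16173) + 3·4266 = 61317
w(9) = -3·61317 + 3·(-16173) = -232470
Sum = 2 + (-5) + 21 + (-78) + 297 + (-1125) + 4266 + (-16173) + 61317 + (-232470) = -183948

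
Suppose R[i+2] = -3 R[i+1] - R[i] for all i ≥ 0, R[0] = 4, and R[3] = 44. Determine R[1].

Let R[1] = v.
R[2] = -4 - 3v
R[3] = 12 + 8v
So 12 + 8v = 44, giving v = 4.

4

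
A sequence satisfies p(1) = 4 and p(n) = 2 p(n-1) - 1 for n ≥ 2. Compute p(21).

3145729

The fixed point is -1/(1 - 2) = 1, so p(n) - 1 = 2(p(n-1) - 1).
Hence p(n) = 3·2^{n-1} + 1.
p(21) = 3·2^{20} + 1 = 3·1048576 + 1 = 3145729.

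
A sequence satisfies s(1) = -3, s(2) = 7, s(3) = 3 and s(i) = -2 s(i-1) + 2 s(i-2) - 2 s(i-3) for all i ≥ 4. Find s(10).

7120

s(4) = -2(3) + 2(7) - 2(-3) = 14
s(5) = -2(14) + 2(3) - 2(7) = -36
s(6) = -2(-36) + 2(14) - 2(3) = 94
s(7) = -2(94) + 2(-36) - 2(14) = -288
s(8) = -2(-288) + 2(94) - 2(-36) = 836
s(9) = -2(836) + 2(-288) - 2(94) = -2436
s(10) = -2(-2436) + 2(836) - 2(-288) = 7120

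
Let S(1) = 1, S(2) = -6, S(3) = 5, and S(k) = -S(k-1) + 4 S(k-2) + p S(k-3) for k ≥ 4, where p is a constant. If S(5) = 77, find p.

S(4) = -29 + p
S(5) = 49 - 7p
So 49 - 7p = 77, giving p = -4.

-4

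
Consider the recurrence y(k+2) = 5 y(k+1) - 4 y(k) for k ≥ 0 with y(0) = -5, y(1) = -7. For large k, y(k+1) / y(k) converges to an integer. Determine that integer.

The characteristic equation is r^2 - 5r + 4 = 0, which factors as (r - 4)(r - 1) = 0.
So the roots are 4 and 1. Since |4| > |1| and the coefficient of 4^k is non-zero, the ratio tends to 4.

4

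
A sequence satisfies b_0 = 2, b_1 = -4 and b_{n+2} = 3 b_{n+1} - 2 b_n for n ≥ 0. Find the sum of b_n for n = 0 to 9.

-6058

b_2 = 3*(-4) - 2*2 = -16
b_3 = 3*(-16) - 2*(-4) = -40
b_4 = 3*(-40) - 2*(-16) = -88
b_5 = 3*(-88) - 2*(-40) = -184
b_6 = 3*(-184) - 2*(-88) = -376
b_7 = 3*(-376) - 2*(-184) = -760
b_8 = 3*(-760) - 2*(-376) = -1528
b_9 = 3*(-1528) - 2*(-760) = -3064
Sum = 2 + (-4) + (-16) + (-40) + (-88) + (-184) + (-376) + (-760) + (-1528) + (-3064) = -6058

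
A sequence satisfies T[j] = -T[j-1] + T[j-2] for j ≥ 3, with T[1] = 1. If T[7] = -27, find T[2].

4

Let T[2] = x.
T[3] = 1 - x
T[4] = -1 + 2x
T[5] = 2 - 3x
T[6] = -3 + 5x
T[7] = 5 - 8x
So 5 - 8x = -27, giving x = 4.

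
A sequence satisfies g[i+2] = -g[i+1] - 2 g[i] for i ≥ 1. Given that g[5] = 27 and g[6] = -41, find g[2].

Rearranging, g[i-2] = (g[i] + g[i-1]) / -2.
g[4] = (-41 + 27) / -2 = -14/-2 = 7
g[3] = (27 + 7) / -2 = 34/-2 = -17
g[2] = (7 + (-17)) / -2 = -10/-2 = 5

5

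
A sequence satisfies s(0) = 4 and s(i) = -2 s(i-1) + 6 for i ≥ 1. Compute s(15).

The fixed point is 6/(1 + 2) = 2, so s(i) - 2 = -2(s(i-1) - 2).
Hence s(i) = 2·(-2)^i + 2.
s(15) = 2·(-2)^{15} + 2 = 2·-32768 + 2 = -65534.

-65534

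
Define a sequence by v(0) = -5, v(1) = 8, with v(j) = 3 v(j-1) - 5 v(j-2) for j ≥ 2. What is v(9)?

10043

v(2) = 3·8 - 5·(-5) = 49
v(3) = 3·49 - 5·8 = 107
v(4) = 3·107 - 5·49 = 76
v(5) = 3·76 - 5·107 = -307
v(6) = 3·(-307) - 5·76 = -1301
v(7) = 3·(-1301) - 5·(-307) = -2368
v(8) = 3·(-2368) - 5·(-1301) = -599
v(9) = 3·(-599) - 5·(-2368) = 10043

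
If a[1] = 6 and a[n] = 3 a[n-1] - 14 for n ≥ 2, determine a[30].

-68630377364876

The fixed point is -14/(1 - 3) = 7, so a[n] - 7 = 3(a[n-1] - 7).
Hence a[n] = -1·3^{n-1} + 7.
a[30] = -1·3^{29} + 7 = -1·68630377364883 + 7 = -68630377364876.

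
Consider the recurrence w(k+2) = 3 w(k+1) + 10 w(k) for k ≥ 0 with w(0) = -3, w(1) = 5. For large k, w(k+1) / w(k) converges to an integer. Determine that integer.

5

The characteristic equation is r^2 - 3r - 10 = 0, which factors as (r - 5)(r + 2) = 0.
So the roots are 5 and -2. Since |5| > |-2| and the coefficient of 5^k is non-zero, the ratio tends to 5.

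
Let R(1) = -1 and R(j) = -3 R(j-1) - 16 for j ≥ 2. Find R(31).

617673396283943

The fixed point is -16/(1 + 3) = -4, so R(j) + 4 = -3(R(j-1) + 4).
Hence R(j) = 3·(-3)^{j-1} - 4.
R(31) = 3·(-3)^{30} - 4 = 3·205891132094649 - 4 = 617673396283943.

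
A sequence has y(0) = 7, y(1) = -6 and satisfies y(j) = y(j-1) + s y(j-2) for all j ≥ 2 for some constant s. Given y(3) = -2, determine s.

4

y(2) = -6 + 7s
y(3) = -6 + s
So -6 + s = -2, giving s = 4.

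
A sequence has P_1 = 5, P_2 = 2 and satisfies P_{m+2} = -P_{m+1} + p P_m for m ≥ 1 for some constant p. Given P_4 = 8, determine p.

P_3 = -2 + 5p
P_4 = 2 - 3p
So 2 - 3p = 8, giving p = -2.

-2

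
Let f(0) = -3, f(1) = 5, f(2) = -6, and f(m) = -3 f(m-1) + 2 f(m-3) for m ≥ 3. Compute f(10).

f(3) = -3*(-6) + 2*(-3) = 12
f(4) = -3*12 + 2*5 = -26
f(5) = -3*(-26) + 2*(-6) = 66
f(6) = -3*66 + 2*12 = -174
f(7) = -3*(-174) + 2*(-26) = 470
f(8) = -3*470 + 2*66 = -1278
f(9) = -3*(-1278) + 2*(-174) = 3486
f(10) = -3*3486 + 2*470 = -9518

-9518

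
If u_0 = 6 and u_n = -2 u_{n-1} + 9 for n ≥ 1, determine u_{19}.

-1572861

The fixed point is 9/(1 + 2) = 3, so u_n - 3 = -2(u_{n-1} - 3).
Hence u_n = 3·(-2)^n + 3.
u_{19} = 3·(-2)^{19} + 3 = 3·-524288 + 3 = -1572861.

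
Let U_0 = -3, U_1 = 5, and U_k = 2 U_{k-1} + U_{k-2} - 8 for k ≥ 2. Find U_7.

-317

U_2 = 2*5 + (-3) - 8 = -1
U_3 = 2*(-1) + 5 - 8 = -5
U_4 = 2*(-5) + (-1) - 8 = -19
U_5 = 2*(-19) + (-5) - 8 = -51
U_6 = 2*(-51) + (-19) - 8 = -129
U_7 = 2*(-129) + (-51) - 8 = -317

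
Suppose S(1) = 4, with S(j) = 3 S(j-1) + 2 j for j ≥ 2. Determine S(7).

S(2) = 3(4) + 4 = 16
S(3) = 3(16) + 6 = 54
S(4) = 3(54) + 8 = 170
S(5) = 3(170) + 10 = 520
S(6) = 3(520) + 12 = 1572
S(7) = 3(1572) + 14 = 4730

4730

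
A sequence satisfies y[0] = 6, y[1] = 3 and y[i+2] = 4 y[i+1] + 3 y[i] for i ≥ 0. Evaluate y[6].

13062

y[2] = 4*3 + 3*6 = 30
y[3] = 4*30 + 3*3 = 129
y[4] = 4*129 + 3*30 = 606
y[5] = 4*606 + 3*129 = 2811
y[6] = 4*2811 + 3*606 = 13062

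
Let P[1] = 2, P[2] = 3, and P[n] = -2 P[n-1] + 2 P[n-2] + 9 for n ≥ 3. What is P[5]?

21

P[3] = -2(3) + 2(2) + 9 = 7
P[4] = -2(7) + 2(3) + 9 = 1
P[5] = -2(1) + 2(7) + 9 = 21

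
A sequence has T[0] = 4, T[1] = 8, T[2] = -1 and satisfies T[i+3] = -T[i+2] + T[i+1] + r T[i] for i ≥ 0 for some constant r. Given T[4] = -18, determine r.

T[3] = 9 + 4r
T[4] = -10 + 4r
So -10 + 4r = -18, giving r = -2.

-2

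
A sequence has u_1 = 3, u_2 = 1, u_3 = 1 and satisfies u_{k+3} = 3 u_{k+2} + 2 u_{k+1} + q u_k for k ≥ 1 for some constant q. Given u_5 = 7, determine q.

-1

u_4 = 5 + 3q
u_5 = 17 + 10q
So 17 + 10q = 7, giving q = -1.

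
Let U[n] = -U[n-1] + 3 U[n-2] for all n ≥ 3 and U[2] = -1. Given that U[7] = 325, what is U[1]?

5

Let U[1] = v.
U[3] = 1 + 3v
U[4] = -4 - 3v
U[5] = 7 + 12v
U[6] = -19 - 21v
U[7] = 40 + 57v
So 40 + 57v = 325, giving v = 5.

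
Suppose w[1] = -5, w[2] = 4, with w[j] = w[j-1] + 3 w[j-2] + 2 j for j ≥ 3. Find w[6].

w[3] = 4 + 3·(-5) + 6 = -5
w[4] = (-5) + 3·4 + 8 = 15
w[5] = 15 + 3·(-5) + 10 = 10
w[6] = 10 + 3·15 + 12 = 67

67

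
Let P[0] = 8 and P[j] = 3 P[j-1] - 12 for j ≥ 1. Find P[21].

The fixed point is -12/(1 - 3) = 6, so P[j] - 6 = 3(P[j-1] - 6).
Hence P[j] = 2·3^j + 6.
P[21] = 2·3^{21} + 6 = 2·10460353203 + 6 = 20920706412.

20920706412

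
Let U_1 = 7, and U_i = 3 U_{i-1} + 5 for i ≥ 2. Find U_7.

6923

U_2 = 3·7 + 5 = 26
U_3 = 3·26 + 5 = 83
U_4 = 3·83 + 5 = 254
U_5 = 3·254 + 5 = 767
U_6 = 3·767 + 5 = 2306
U_7 = 3·2306 + 5 = 6923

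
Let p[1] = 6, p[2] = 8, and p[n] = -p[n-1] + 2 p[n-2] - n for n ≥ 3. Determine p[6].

p[3] = -8 + 2*6 - 3 = 1
p[4] = -1 + 2*8 - 4 = 11
p[5] = -11 + 2*1 - 5 = -14
p[6] = -(-14) + 2*11 - 6 = 30

30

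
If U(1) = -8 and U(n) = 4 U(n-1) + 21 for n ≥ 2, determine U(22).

The fixed point is 21/(1 - 4) = -7, so U(n) + 7 = 4(U(n-1) + 7).
Hence U(n) = -1·4^{n-1} - 7.
U(22) = -1·4^{21} - 7 = -1·4398046511104 - 7 = -4398046511111.

-4398046511111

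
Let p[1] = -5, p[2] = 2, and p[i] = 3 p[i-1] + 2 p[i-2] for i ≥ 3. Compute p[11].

p[3] = 3*2 + 2*(-5) = -4
p[4] = 3*(-4) + 2*2 = -8
p[5] = 3*(-8) + 2*(-4) = -32
p[6] = 3*(-32) + 2*(-8) = -112
p[7] = 3*(-112) + 2*(-32) = -400
p[8] = 3*(-400) + 2*(-112) = -1424
p[9] = 3*(-1424) + 2*(-400) = -5072
p[10] = 3*(-5072) + 2*(-1424) = -18064
p[11] = 3*(-18064) + 2*(-5072) = -64336

-64336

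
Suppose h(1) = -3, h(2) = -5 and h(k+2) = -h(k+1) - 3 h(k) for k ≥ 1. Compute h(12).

-1544

h(3) = -(-5) - 3·(-3) = 14
h(4) = -14 - 3·(-5) = 1
h(5) = -1 - 3·14 = -43
h(6) = -(-43) - 3·1 = 40
h(7) = -40 - 3·(-43) = 89
h(8) = -89 - 3·40 = -209
h(9) = -(-209) - 3·89 = -58
h(10) = -(-58) - 3·(-209) = 685
h(11) = -685 - 3·(-58) = -511
h(12) = -(-511) - 3·685 = -1544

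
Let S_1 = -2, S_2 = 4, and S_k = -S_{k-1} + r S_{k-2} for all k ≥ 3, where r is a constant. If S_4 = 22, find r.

3

S_3 = -4 - 2r
S_4 = 4 + 6r
So 4 + 6r = 22, giving r = 3.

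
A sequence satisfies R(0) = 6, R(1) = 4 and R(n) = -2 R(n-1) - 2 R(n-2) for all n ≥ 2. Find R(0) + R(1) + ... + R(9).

94

R(2) = -2*4 - 2*6 = -20
R(3) = -2*(-20) - 2*4 = 32
R(4) = -2*32 - 2*(-20) = -24
R(5) = -2*(-24) - 2*32 = -16
R(6) = -2*(-16) - 2*(-24) = 80
R(7) = -2*80 - 2*(-16) = -128
R(8) = -2*(-128) - 2*80 = 96
R(9) = -2*96 - 2*(-128) = 64
Sum = 6 + 4 + (-20) + 32 + (-24) + (-16) + 80 + (-128) + 96 + 64 = 94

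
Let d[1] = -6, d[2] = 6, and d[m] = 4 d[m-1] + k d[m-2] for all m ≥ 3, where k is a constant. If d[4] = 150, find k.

-3

d[3] = 24 - 6k
d[4] = 96 - 18k
So 96 - 18k = 150, giving k = -3.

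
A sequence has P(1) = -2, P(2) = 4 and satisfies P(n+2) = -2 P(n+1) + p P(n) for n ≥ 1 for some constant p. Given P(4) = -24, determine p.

-5

P(3) = -8 - 2p
P(4) = 16 + 8p
So 16 + 8p = -24, giving p = -5.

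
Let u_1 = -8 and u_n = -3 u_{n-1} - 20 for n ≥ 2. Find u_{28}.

22876792454956

The fixed point is -20/(1 + 3) = -5, so u_n + 5 = -3(u_{n-1} + 5).
Hence u_n = -3·(-3)^{n-1} - 5.
u_{28} = -3·(-3)^{27} - 5 = -3·-7625597484987 - 5 = 22876792454956.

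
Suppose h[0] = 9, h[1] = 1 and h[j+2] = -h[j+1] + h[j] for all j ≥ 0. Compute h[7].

h[2] = -1 + 9 = 8
h[3] = -8 + 1 = -7
h[4] = -(-7) + 8 = 15
h[5] = -15 + (-7) = -22
h[6] = -(-22) + 15 = 37
h[7] = -37 + (-22) = -59

-59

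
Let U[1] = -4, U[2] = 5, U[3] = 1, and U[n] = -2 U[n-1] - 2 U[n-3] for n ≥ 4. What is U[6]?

U[4] = -2(1) - 2(-4) = 6
U[5] = -2(6) - 2(5) = -22
U[6] = -2(-22) - 2(1) = 42

42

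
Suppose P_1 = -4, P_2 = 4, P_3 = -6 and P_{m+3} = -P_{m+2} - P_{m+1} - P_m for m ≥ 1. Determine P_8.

P_4 = -(-6) - 4 - (-4) = 6
P_5 = -6 - (-6) - 4 = -4
P_6 = -(-4) - 6 - (-6) = 4
P_7 = -4 - (-4) - 6 = -6
P_8 = -(-6) - 4 - (-4) = 6

6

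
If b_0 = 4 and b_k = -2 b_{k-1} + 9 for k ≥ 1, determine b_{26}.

The fixed point is 9/(1 + 2) = 3, so b_k - 3 = -2(b_{k-1} - 3).
Hence b_k = 1·(-2)^k + 3.
b_{26} = 1·(-2)^{26} + 3 = 1·67108864 + 3 = 67108867.

67108867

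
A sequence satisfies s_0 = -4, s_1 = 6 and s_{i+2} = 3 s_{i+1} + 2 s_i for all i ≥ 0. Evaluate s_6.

s_2 = 3·6 + 2·(-4) = 10
s_3 = 3·10 + 2·6 = 42
s_4 = 3·42 + 2·10 = 146
s_5 = 3·146 + 2·42 = 522
s_6 = 3·522 + 2·146 = 1858

1858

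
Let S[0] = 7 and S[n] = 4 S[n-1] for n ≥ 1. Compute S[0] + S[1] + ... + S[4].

2387

S[1] = 4(7) = 28
S[2] = 4(28) = 112
S[3] = 4(112) = 448
S[4] = 4(448) = 1792
Sum = 7 + 28 + 112 + 448 + 1792 = 2387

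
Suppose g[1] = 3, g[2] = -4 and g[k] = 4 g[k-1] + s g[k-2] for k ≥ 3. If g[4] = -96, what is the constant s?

-4

g[3] = -16 + 3s
g[4] = -64 + 8s
So -64 + 8s = -96, giving s = -4.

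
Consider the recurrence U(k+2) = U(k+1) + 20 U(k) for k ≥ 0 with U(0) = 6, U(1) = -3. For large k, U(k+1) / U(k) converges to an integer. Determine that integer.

The characteristic equation is r^2 - r - 20 = 0, which factors as (r - 5)(r + 4) = 0.
So the roots are 5 and -4. Since |5| > |-4| and the coefficient of 5^k is non-zero, the ratio tends to 5.

5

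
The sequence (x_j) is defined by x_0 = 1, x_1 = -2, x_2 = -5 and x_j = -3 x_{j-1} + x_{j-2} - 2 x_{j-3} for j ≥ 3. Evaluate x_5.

123

x_3 = -3*(-5) + (-2) - 2*1 = 11
x_4 = -3*11 + (-5) - 2*(-2) = -34
x_5 = -3*(-34) + 11 - 2*(-5) = 123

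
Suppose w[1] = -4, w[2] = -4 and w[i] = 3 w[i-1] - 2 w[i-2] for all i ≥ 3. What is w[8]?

w[3] = 3(-4) - 2(-4) = -4
w[4] = 3(-4) - 2(-4) = -4
w[5] = 3(-4) - 2(-4) = -4
w[6] = 3(-4) - 2(-4) = -4
w[7] = 3(-4) - 2(-4) = -4
w[8] = 3(-4) - 2(-4) = -4

-4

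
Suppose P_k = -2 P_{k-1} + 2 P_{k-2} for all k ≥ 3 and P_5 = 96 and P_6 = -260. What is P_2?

-3

Rearranging, P_{k-2} = (P_k + 2 P_{k-1}) / 2.
P_4 = (-260 + 2·96) / 2 = -68/2 = -34
P_3 = (96 + 2·(-34)) / 2 = 28/2 = 14
P_2 = (-34 + 2·14) / 2 = -6/2 = -3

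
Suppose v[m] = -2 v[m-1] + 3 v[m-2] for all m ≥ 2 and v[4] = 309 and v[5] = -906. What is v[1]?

-6

Rearranging, v[m-2] = (v[m] + 2 v[m-1]) / 3.
v[3] = (-906 + 2·309) / 3 = -288/3 = -96
v[2] = (309 + 2·(-96)) / 3 = 117/3 = 39
v[1] = (-96 + 2·39) / 3 = -18/3 = -6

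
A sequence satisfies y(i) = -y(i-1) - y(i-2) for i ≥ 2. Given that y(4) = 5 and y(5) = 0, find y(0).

Rearranging, y(i-2) = -(y(i) + y(i-1)).
y(3) = -(0 + 5) = -5
y(2) = -(5 + (-5)) = 0
y(1) = -(-5 + 0) = 5
y(0) = -(0 + 5) = -5

-5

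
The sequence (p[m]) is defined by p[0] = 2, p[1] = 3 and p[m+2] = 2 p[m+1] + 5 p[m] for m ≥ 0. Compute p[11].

990727

p[2] = 2*3 + 5*2 = 16
p[3] = 2*16 + 5*3 = 47
p[4] = 2*47 + 5*16 = 174
p[5] = 2*174 + 5*47 = 583
p[6] = 2*583 + 5*174 = 2036
p[7] = 2*2036 + 5*583 = 6987
p[8] = 2*6987 + 5*2036 = 24154
p[9] = 2*24154 + 5*6987 = 83243
p[10] = 2*83243 + 5*24154 = 287256
p[11] = 2*287256 + 5*83243 = 990727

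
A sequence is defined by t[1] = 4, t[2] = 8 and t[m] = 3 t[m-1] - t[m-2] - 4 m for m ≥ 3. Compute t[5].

t[3] = 3*8 - 4 - 12 = 8
t[4] = 3*8 - 8 - 16 = 0
t[5] = 3*0 - 8 - 20 = -28

-28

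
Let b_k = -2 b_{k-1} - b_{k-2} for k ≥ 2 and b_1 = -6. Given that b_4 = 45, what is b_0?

Let b_0 = x.
b_2 = 12 - x
b_3 = -18 + 2x
b_4 = 24 - 3x
So 24 - 3x = 45, giving x = -7.

-7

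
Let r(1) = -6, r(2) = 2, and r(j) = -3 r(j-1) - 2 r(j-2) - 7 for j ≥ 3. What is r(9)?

r(3) = -3*2 - 2*(-6) - 7 = -1
r(4) = -3*(-1) - 2*2 - 7 = -8
r(5) = -3*(-8) - 2*(-1) - 7 = 19
r(6) = -3*19 - 2*(-8) - 7 = -48
r(7) = -3*(-48) - 2*19 - 7 = 99
r(8) = -3*99 - 2*(-48) - 7 = -208
r(9) = -3*(-208) - 2*99 - 7 = 419

419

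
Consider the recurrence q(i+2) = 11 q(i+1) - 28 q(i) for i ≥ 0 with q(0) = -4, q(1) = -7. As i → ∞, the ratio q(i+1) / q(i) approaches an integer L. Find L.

The characteristic equation is r^2 - 11r + 28 = 0, which factors as (r - 7)(r - 4) = 0.
So the roots are 7 and 4. Since |7| > |4| and the coefficient of 7^i is non-zero, the ratio tends to 7.

7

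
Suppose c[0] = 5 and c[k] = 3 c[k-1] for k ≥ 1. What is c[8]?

32805

c[1] = 3(5) = 15
c[2] = 3(15) = 45
c[3] = 3(45) = 135
c[4] = 3(135) = 405
c[5] = 3(405) = 1215
c[6] = 3(1215) = 3645
c[7] = 3(3645) = 10935
c[8] = 3(10935) = 32805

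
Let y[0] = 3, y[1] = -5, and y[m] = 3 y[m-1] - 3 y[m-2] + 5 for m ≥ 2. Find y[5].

-31

y[2] = 3·(-5) - 3·3 + 5 = -19
y[3] = 3·(-19) - 3·(-5) + 5 = -37
y[4] = 3·(-37) - 3·(-19) + 5 = -49
y[5] = 3·(-49) - 3·(-37) + 5 = -31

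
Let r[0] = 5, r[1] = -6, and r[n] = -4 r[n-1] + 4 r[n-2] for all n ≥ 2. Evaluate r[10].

12348416

r[2] = -4*(-6) + 4*5 = 44
r[3] = -4*44 + 4*(-6) = -200
r[4] = -4*(-200) + 4*44 = 976
r[5] = -4*976 + 4*(-200) = -4704
r[6] = -4*(-4704) + 4*976 = 22720
r[7] = -4*22720 + 4*(-4704) = -109696
r[8] = -4*(-109696) + 4*22720 = 529664
r[9] = -4*529664 + 4*(-109696) = -2557440
r[10] = -4*(-2557440) + 4*529664 = 12348416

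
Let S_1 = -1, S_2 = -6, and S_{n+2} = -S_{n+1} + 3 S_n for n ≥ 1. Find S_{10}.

S_3 = -(-6) + 3(-1) = 3
S_4 = -3 + 3(-6) = -21
S_5 = -(-21) + 3(3) = 30
S_6 = -30 + 3(-21) = -93
S_7 = -(-93) + 3(30) = 183
S_8 = -183 + 3(-93) = -462
S_9 = -(-462) + 3(183) = 1011
S_{10} = -1011 + 3(-462) = -2397

-2397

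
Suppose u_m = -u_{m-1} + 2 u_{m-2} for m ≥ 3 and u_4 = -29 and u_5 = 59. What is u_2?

Rearranging, u_{m-2} = (u_m + u_{m-1}) / 2.
u_3 = (59 + (-29)) / 2 = 30/2 = 15
u_2 = (-29 + 15) / 2 = -14/2 = -7

-7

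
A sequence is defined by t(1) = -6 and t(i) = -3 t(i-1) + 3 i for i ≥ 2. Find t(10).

t(2) = -3·(-6) + 6 = 24
t(3) = -3·24 + 9 = -63
t(4) = -3·(-63) + 12 = 201
t(5) = -3·201 + 15 = -588
t(6) = -3·(-588) + 18 = 1782
t(7) = -3·1782 + 21 = -5325
t(8) = -3·(-5325) + 24 = 15999
t(9) = -3·15999 + 27 = -47970
t(10) = -3·(-47970) + 30 = 143940

143940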